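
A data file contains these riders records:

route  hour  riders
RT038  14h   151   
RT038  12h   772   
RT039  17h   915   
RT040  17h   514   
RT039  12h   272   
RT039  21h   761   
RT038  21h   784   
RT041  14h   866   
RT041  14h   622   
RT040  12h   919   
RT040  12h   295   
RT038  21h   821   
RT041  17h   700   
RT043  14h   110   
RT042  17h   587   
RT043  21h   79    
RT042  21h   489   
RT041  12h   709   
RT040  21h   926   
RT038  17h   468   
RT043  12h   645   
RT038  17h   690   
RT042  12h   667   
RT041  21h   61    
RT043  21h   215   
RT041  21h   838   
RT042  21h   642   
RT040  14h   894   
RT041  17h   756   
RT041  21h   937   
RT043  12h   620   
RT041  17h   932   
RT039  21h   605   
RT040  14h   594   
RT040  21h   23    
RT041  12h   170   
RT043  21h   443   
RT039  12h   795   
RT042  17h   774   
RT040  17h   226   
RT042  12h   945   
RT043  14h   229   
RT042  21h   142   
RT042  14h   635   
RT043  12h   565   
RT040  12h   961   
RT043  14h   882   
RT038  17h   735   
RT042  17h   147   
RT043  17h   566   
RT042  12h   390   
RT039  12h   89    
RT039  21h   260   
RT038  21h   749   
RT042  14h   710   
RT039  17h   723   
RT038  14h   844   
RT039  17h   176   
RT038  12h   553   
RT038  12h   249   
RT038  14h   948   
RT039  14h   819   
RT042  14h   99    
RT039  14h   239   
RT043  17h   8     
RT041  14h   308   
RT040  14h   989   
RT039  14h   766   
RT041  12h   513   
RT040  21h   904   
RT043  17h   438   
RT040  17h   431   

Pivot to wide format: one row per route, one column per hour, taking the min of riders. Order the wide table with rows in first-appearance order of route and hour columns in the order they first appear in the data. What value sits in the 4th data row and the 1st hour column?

With rows in first-appearance order of route, row 4 is route=RT041. hour columns in first-appearance order: 14h, 12h, 17h, 21h; column 1 is 14h.
Long rows with route=RT041, hour=14h: min(866, 622, 308) = 308.

308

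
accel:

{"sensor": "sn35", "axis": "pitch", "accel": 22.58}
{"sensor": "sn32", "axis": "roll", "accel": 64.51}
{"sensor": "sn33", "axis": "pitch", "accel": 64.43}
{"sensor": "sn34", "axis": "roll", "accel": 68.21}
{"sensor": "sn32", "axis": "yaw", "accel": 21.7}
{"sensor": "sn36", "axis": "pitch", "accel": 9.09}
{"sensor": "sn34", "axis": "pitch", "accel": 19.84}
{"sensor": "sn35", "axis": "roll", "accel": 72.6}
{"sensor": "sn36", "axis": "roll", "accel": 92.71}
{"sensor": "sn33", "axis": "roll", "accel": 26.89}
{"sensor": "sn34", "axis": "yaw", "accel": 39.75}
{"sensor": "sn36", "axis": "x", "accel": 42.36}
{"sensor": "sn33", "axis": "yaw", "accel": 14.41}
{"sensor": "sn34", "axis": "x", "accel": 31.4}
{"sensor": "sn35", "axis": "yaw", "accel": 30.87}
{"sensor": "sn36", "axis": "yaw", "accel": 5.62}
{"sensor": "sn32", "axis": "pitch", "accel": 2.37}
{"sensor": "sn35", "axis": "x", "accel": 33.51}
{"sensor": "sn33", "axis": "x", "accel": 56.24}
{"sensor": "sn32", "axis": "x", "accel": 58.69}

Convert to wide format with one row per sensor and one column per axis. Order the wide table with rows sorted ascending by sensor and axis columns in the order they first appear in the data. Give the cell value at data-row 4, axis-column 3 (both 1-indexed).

30.87

With rows sorted ascending by sensor, row 4 is sensor=sn35. axis columns in first-appearance order: pitch, roll, yaw, x; column 3 is yaw.
Long rows with sensor=sn35, axis=yaw: accel = 30.87.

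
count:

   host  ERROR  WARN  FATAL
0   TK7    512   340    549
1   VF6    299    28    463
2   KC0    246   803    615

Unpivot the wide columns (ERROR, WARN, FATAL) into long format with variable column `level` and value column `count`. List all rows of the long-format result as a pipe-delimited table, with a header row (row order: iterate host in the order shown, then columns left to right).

Each (host, column) pair becomes one row: 3 × 3 = 9 rows.
For example, (TK7, ERROR) → count=512.

| host | level | count |
| TK7 | ERROR | 512 |
| TK7 | WARN | 340 |
| TK7 | FATAL | 549 |
| VF6 | ERROR | 299 |
| VF6 | WARN | 28 |
| VF6 | FATAL | 463 |
| KC0 | ERROR | 246 |
| KC0 | WARN | 803 |
| KC0 | FATAL | 615 |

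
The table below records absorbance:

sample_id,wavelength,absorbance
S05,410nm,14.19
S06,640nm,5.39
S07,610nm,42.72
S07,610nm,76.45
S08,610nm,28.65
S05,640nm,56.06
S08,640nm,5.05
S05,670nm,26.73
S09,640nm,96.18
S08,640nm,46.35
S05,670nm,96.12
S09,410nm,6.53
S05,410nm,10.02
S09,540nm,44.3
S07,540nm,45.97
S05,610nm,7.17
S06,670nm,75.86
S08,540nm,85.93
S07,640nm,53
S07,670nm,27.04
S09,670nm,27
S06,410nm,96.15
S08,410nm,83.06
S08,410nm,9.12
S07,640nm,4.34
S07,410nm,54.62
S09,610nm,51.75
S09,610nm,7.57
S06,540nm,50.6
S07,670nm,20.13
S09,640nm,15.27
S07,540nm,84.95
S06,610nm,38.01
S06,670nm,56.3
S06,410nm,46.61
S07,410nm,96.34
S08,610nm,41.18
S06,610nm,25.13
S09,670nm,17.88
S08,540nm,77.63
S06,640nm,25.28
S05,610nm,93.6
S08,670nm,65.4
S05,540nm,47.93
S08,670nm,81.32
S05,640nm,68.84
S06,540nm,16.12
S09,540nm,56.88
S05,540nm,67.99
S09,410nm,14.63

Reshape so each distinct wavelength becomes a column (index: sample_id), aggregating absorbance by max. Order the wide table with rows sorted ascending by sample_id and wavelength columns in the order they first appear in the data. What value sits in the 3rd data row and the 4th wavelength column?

27.04

With rows sorted ascending by sample_id, row 3 is sample_id=S07. wavelength columns in first-appearance order: 410nm, 640nm, 610nm, 670nm, 540nm; column 4 is 670nm.
Long rows with sample_id=S07, wavelength=670nm: max(27.04, 20.13) = 27.04.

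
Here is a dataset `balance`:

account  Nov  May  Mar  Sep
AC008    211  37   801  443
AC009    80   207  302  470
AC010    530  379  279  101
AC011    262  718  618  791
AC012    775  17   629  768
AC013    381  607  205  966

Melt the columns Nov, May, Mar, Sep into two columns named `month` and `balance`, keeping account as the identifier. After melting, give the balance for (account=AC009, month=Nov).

80

Unpivoting turns each (account, wide-column) pair into one long row.
The wide cell at row AC009, column Nov holds 80, so the long row (AC009, Nov) has balance=80.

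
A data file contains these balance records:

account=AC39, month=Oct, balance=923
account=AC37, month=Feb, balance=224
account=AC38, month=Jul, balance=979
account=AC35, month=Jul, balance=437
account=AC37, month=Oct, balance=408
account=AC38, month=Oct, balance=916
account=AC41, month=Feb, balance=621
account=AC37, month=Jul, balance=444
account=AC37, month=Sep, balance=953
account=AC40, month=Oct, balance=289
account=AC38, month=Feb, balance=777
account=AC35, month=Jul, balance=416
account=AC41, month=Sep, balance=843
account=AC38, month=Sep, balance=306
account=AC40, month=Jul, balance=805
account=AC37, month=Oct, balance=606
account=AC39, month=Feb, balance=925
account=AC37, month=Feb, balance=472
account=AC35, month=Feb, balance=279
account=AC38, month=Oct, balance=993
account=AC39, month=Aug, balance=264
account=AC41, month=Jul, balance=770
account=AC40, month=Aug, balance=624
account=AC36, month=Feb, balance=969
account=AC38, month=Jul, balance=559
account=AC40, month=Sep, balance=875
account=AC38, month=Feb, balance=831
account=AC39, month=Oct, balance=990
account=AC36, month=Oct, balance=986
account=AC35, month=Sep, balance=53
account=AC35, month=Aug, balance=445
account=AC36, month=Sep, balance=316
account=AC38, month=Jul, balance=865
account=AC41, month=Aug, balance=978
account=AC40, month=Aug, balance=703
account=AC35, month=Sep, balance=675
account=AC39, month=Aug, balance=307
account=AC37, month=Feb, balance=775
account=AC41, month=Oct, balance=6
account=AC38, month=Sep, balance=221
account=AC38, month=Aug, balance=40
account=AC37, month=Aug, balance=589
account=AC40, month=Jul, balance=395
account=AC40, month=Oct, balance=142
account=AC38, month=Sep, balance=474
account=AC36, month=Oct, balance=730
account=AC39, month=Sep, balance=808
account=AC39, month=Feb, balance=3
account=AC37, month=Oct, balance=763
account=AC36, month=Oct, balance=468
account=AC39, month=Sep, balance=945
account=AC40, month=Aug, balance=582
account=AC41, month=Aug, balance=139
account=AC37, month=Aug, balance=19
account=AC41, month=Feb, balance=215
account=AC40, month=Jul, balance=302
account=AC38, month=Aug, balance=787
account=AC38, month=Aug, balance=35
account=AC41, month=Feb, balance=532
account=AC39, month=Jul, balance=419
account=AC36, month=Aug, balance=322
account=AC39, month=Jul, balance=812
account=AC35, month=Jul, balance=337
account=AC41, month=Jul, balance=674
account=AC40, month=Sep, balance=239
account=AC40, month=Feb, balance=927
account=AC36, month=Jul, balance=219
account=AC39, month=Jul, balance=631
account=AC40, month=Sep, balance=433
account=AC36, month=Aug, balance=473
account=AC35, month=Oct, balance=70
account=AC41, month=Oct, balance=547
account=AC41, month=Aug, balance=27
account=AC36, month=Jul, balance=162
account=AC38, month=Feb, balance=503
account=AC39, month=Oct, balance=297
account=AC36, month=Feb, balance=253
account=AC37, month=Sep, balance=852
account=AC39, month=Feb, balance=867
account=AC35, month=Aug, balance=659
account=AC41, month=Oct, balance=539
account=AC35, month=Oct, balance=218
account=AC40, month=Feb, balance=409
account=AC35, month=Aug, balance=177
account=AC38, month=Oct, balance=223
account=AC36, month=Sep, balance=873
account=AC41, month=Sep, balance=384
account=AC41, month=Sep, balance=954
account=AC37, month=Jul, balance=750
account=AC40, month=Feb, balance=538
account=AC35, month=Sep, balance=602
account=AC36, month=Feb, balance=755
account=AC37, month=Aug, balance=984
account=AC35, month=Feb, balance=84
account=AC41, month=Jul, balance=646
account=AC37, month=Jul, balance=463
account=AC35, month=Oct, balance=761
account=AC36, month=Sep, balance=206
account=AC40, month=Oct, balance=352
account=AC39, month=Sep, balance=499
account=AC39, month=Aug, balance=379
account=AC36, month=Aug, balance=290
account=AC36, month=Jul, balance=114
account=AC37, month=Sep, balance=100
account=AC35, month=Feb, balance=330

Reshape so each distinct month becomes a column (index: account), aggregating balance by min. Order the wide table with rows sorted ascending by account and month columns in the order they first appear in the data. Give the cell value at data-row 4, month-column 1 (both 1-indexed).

223

With rows sorted ascending by account, row 4 is account=AC38. month columns in first-appearance order: Oct, Feb, Jul, Sep, Aug; column 1 is Oct.
Long rows with account=AC38, month=Oct: min(916, 993, 223) = 223.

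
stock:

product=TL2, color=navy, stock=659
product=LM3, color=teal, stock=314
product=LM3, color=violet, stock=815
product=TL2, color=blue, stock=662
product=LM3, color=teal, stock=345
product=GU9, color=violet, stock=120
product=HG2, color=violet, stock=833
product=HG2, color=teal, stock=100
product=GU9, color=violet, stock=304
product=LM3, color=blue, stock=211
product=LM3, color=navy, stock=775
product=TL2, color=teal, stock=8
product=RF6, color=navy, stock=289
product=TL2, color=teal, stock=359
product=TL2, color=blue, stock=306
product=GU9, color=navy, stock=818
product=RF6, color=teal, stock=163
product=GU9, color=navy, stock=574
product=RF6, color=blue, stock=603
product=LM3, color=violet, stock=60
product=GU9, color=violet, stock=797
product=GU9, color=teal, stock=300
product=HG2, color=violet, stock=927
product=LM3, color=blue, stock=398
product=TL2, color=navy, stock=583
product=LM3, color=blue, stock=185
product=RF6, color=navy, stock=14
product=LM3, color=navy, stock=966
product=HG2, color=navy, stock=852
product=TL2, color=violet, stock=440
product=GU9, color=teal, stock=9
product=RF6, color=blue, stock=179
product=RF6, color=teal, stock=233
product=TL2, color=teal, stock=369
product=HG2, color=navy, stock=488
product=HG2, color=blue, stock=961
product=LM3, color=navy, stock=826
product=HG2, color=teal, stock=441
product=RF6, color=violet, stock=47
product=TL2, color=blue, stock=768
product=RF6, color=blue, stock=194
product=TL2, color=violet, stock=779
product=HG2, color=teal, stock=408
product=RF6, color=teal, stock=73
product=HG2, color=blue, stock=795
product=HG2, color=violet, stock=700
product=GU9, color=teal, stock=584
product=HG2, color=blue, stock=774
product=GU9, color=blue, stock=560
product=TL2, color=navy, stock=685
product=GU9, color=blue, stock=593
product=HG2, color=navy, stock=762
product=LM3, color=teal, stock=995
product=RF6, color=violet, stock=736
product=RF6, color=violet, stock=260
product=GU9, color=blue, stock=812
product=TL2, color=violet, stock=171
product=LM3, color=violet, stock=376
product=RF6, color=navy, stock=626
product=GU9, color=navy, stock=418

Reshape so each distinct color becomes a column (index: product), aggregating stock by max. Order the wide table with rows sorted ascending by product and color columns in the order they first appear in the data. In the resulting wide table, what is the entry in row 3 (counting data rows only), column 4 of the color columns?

With rows sorted ascending by product, row 3 is product=LM3. color columns in first-appearance order: navy, teal, violet, blue; column 4 is blue.
Long rows with product=LM3, color=blue: max(211, 398, 185) = 398.

398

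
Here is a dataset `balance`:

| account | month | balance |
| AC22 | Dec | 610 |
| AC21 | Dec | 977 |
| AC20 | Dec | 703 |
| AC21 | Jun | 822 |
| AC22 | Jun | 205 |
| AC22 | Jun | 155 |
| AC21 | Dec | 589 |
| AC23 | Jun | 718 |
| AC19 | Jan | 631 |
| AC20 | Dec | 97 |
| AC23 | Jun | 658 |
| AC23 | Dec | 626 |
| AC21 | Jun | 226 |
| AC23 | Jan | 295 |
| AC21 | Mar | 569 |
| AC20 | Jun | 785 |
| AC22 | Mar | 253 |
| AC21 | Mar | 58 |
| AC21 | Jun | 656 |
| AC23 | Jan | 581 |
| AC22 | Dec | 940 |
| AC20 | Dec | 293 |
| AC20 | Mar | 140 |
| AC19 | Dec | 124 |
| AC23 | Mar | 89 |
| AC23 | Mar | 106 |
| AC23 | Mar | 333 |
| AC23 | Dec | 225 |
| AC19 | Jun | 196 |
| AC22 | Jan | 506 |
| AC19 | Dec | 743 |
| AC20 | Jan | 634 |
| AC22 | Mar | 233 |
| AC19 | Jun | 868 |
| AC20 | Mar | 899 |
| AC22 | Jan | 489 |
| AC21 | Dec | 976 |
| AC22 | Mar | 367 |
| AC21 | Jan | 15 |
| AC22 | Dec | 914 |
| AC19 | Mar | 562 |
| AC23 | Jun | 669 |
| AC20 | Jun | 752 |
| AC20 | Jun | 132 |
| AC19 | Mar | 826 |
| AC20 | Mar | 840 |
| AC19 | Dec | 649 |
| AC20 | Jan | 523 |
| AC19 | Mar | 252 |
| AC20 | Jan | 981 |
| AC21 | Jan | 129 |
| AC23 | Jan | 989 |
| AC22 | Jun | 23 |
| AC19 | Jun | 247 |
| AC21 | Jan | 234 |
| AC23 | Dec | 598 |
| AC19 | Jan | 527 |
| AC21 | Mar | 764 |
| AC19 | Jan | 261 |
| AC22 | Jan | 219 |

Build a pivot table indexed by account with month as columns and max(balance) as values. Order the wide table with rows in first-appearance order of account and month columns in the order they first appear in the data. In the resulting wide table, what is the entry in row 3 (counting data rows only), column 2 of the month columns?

With rows in first-appearance order of account, row 3 is account=AC20. month columns in first-appearance order: Dec, Jun, Jan, Mar; column 2 is Jun.
Long rows with account=AC20, month=Jun: max(785, 752, 132) = 785.

785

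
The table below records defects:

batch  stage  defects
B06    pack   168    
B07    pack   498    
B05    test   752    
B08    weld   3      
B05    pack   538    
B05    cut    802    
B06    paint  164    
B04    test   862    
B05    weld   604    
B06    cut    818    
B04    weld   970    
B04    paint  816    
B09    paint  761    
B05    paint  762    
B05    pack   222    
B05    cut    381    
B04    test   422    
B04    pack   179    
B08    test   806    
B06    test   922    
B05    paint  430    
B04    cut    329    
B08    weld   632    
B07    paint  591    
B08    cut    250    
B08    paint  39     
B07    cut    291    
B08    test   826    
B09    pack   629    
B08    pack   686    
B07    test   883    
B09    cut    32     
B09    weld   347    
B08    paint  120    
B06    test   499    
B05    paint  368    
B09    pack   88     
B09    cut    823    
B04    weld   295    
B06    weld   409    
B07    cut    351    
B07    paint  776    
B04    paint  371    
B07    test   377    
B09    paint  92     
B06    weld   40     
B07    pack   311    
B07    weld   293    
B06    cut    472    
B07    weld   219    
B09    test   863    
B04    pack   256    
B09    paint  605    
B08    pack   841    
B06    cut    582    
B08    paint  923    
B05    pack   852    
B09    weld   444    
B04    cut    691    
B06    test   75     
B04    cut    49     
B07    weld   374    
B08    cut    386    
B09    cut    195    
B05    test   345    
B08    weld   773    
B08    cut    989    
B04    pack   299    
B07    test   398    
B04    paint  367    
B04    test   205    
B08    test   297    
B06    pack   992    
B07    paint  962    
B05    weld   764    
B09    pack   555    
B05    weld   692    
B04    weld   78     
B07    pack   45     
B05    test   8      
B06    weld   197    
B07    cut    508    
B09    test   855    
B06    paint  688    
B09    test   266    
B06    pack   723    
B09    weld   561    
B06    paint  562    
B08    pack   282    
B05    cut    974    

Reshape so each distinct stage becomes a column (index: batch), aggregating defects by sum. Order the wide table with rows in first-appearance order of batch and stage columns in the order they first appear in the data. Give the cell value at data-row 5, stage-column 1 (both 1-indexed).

734

With rows in first-appearance order of batch, row 5 is batch=B04. stage columns in first-appearance order: pack, test, weld, cut, paint; column 1 is pack.
Long rows with batch=B04, stage=pack: 179 + 256 + 299 = 734.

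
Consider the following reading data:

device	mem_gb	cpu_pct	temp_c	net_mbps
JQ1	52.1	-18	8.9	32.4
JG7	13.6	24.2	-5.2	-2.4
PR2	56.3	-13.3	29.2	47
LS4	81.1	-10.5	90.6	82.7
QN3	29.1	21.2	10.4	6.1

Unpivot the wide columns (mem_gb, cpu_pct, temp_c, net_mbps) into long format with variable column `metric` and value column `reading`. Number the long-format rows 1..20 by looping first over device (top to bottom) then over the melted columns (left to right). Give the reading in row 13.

81.1

20 rows total (5 × 4). Row 13: index ⌊(13-1)/4⌋ = 3 into device → LS4; (13-1) mod 4 = 0 into the melted columns → mem_gb.
So row 13 is (LS4, mem_gb, 81.1); reading = 81.1.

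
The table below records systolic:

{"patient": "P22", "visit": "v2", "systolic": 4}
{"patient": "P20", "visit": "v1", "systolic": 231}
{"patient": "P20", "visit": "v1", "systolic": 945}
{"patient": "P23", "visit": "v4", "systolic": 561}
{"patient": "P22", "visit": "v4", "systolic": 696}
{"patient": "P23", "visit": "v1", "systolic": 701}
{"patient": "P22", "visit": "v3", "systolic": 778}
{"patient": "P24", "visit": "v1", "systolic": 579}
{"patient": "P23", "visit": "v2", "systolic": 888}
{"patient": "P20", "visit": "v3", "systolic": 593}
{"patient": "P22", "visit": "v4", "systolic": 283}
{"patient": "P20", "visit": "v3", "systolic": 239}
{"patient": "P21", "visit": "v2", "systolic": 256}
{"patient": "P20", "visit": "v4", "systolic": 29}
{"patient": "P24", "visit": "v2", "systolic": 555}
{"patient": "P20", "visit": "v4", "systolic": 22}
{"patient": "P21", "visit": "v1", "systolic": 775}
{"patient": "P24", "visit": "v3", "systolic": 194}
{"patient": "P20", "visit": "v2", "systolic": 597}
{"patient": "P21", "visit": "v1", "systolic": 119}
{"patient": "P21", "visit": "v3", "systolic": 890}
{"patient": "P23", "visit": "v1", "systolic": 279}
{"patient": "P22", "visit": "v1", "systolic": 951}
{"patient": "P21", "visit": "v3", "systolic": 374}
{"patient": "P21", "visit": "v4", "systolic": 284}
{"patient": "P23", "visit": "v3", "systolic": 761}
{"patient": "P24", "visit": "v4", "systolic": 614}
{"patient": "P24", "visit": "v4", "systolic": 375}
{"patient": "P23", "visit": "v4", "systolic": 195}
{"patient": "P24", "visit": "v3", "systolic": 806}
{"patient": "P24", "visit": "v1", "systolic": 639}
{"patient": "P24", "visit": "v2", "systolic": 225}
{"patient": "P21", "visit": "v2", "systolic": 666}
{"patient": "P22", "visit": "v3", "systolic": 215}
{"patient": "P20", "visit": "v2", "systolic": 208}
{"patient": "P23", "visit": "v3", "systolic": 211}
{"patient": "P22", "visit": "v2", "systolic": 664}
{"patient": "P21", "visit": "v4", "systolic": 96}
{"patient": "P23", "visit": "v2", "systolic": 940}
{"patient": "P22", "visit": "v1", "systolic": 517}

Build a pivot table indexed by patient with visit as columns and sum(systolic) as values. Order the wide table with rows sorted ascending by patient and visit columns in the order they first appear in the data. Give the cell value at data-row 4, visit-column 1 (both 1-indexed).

With rows sorted ascending by patient, row 4 is patient=P23. visit columns in first-appearance order: v2, v1, v4, v3; column 1 is v2.
Long rows with patient=P23, visit=v2: 888 + 940 = 1828.

1828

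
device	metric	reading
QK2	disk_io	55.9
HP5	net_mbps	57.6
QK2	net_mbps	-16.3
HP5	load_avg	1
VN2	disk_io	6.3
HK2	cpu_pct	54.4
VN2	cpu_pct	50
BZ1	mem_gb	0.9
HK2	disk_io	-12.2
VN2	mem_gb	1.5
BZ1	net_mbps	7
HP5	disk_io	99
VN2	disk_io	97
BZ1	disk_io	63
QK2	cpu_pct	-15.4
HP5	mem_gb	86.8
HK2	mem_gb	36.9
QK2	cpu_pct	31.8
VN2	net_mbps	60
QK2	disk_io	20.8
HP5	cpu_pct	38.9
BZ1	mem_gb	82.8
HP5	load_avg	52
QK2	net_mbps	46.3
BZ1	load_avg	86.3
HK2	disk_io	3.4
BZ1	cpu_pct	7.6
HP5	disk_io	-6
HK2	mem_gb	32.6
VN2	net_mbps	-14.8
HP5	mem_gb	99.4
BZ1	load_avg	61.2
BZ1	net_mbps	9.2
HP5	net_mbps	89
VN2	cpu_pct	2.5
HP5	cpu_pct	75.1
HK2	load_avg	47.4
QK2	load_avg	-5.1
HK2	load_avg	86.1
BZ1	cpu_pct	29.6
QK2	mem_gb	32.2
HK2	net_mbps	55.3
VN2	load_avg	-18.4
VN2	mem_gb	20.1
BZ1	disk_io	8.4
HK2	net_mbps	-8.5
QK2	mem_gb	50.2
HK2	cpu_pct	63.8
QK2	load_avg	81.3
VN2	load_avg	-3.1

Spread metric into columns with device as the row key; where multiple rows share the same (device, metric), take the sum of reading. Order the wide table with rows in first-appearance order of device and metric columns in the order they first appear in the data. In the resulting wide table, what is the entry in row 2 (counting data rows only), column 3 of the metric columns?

With rows in first-appearance order of device, row 2 is device=HP5. metric columns in first-appearance order: disk_io, net_mbps, load_avg, cpu_pct, mem_gb; column 3 is load_avg.
Long rows with device=HP5, metric=load_avg: 1 + 52 = 53.

53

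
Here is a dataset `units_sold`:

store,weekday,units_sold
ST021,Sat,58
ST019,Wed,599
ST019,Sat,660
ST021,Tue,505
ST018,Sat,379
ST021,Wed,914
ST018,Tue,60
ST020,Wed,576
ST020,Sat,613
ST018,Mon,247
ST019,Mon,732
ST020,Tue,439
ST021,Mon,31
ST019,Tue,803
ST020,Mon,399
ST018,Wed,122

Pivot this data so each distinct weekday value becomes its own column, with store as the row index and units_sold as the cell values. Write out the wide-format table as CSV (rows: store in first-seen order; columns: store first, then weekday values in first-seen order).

store,Sat,Wed,Tue,Mon
ST021,58,914,505,31
ST019,660,599,803,732
ST018,379,122,60,247
ST020,613,576,439,399

Columns: store plus the 4 distinct weekday values (Sat, Wed, Tue, Mon).
For example, row ST021 column Sat takes units_sold=58 from the long row (ST021, Sat).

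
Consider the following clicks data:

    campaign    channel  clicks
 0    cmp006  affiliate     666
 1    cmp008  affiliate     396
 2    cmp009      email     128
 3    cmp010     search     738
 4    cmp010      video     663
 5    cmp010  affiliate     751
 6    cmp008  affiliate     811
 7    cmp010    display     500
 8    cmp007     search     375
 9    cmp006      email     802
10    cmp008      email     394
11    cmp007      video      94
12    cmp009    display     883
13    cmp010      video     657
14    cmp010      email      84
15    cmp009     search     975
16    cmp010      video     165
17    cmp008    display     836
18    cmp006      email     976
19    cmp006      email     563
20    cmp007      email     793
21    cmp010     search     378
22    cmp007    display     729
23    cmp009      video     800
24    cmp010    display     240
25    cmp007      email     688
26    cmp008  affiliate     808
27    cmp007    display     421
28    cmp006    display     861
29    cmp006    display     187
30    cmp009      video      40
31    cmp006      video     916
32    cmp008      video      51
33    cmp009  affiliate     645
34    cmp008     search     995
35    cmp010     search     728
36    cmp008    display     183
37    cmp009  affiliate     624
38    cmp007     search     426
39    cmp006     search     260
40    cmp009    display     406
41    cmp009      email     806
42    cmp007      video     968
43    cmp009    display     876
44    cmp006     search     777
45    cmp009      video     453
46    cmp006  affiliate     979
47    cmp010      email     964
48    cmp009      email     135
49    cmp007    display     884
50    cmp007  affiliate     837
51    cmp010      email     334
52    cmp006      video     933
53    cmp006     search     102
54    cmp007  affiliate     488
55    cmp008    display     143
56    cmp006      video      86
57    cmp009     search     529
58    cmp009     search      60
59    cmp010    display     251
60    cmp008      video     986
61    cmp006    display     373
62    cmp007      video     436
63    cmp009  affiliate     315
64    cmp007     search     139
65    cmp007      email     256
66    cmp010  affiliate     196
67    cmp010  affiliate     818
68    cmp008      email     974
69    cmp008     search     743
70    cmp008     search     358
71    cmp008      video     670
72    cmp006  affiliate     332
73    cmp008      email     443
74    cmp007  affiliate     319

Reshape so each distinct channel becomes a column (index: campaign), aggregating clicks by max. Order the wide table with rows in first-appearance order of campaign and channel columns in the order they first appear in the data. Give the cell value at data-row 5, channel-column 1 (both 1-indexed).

With rows in first-appearance order of campaign, row 5 is campaign=cmp007. channel columns in first-appearance order: affiliate, email, search, video, display; column 1 is affiliate.
Long rows with campaign=cmp007, channel=affiliate: max(837, 488, 319) = 837.

837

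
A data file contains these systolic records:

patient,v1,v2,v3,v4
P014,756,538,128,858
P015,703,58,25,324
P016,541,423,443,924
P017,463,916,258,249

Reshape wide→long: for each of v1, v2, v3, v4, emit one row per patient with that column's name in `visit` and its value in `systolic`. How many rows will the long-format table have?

16

4 patient values × 4 melted columns = 16 rows.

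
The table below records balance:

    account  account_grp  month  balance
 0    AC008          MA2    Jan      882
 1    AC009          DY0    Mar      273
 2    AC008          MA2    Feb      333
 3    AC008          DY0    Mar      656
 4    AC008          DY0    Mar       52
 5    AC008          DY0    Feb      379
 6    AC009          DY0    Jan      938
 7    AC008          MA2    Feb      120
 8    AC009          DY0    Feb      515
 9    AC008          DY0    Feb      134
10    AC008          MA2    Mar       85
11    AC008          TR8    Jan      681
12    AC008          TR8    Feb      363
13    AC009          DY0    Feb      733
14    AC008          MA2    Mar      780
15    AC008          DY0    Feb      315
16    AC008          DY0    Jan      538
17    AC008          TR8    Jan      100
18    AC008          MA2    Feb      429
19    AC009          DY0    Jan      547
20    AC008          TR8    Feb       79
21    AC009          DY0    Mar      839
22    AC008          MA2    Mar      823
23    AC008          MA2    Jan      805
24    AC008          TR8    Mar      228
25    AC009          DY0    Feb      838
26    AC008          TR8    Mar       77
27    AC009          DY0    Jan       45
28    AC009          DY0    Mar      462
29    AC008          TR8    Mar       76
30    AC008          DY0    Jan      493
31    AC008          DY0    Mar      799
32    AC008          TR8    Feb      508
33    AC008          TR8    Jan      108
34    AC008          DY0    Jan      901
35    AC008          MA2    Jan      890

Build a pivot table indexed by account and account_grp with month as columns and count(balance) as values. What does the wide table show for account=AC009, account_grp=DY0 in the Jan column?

3

Rows with account=AC009, account_grp=DY0 and month=Jan: balance values are 938, 547, 45.
3 rows match — count = 3.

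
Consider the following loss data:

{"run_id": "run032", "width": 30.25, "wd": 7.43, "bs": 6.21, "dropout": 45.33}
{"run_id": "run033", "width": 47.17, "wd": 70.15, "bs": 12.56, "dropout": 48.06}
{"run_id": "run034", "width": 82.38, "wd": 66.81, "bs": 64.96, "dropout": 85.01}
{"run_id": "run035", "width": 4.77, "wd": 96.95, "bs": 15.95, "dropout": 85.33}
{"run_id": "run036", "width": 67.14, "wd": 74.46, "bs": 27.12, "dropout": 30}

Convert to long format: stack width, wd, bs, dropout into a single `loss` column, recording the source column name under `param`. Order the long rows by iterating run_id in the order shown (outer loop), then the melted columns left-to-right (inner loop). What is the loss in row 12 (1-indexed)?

20 rows total (5 × 4). Row 12: index ⌊(12-1)/4⌋ = 2 into run_id → run034; (12-1) mod 4 = 3 into the melted columns → dropout.
So row 12 is (run034, dropout, 85.01); loss = 85.01.

85.01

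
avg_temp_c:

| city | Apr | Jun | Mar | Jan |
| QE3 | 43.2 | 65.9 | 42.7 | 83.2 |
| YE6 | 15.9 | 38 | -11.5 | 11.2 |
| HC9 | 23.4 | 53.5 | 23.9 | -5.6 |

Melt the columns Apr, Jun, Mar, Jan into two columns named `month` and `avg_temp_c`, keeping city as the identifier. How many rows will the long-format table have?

3 city values × 4 melted columns = 12 rows.

12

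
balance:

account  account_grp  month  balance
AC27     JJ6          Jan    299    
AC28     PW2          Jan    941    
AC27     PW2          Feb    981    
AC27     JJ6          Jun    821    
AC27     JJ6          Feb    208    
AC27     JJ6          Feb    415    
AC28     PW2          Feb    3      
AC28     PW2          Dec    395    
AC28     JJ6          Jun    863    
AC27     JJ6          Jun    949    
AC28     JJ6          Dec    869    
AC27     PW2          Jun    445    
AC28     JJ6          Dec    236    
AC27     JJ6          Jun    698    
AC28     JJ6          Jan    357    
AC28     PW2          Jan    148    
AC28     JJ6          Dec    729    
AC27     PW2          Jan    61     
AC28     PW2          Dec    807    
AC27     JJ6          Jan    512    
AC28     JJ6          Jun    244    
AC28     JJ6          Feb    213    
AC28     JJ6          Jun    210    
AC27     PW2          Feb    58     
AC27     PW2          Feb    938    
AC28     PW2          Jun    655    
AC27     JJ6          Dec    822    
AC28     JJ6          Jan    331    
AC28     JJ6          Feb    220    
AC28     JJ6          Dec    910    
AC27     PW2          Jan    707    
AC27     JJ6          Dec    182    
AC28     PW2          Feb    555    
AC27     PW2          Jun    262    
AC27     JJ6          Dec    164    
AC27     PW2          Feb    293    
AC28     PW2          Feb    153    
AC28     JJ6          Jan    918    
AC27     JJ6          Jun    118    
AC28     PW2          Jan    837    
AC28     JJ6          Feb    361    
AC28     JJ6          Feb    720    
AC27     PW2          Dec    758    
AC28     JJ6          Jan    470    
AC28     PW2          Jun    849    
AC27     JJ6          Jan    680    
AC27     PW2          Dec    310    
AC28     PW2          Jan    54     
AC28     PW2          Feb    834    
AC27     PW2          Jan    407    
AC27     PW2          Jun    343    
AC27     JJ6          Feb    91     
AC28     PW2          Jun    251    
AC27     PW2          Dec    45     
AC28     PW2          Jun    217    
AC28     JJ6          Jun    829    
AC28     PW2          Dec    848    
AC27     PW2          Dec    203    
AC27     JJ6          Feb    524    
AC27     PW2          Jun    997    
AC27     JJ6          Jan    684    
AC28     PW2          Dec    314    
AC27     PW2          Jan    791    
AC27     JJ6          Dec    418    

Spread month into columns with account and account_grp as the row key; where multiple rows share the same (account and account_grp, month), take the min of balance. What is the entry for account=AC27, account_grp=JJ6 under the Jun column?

118

Rows with account=AC27, account_grp=JJ6 and month=Jun: balance values are 821, 949, 698, 118.
min(821, 949, 698, 118) = 118.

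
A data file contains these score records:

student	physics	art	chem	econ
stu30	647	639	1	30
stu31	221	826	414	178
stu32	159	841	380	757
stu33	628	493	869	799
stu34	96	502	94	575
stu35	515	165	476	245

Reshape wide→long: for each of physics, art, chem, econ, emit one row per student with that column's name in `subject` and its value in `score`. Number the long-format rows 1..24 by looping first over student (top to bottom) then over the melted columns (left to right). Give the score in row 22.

165

24 rows total (6 × 4). Row 22: index ⌊(22-1)/4⌋ = 5 into student → stu35; (22-1) mod 4 = 1 into the melted columns → art.
So row 22 is (stu35, art, 165); score = 165.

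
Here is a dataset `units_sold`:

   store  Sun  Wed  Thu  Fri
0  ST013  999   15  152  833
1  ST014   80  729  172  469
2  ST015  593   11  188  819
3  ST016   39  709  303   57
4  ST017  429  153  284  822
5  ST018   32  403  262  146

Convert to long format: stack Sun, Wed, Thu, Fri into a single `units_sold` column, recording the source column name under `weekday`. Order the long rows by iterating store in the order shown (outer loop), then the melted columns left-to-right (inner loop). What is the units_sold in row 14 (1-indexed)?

709

24 rows total (6 × 4). Row 14: index ⌊(14-1)/4⌋ = 3 into store → ST016; (14-1) mod 4 = 1 into the melted columns → Wed.
So row 14 is (ST016, Wed, 709); units_sold = 709.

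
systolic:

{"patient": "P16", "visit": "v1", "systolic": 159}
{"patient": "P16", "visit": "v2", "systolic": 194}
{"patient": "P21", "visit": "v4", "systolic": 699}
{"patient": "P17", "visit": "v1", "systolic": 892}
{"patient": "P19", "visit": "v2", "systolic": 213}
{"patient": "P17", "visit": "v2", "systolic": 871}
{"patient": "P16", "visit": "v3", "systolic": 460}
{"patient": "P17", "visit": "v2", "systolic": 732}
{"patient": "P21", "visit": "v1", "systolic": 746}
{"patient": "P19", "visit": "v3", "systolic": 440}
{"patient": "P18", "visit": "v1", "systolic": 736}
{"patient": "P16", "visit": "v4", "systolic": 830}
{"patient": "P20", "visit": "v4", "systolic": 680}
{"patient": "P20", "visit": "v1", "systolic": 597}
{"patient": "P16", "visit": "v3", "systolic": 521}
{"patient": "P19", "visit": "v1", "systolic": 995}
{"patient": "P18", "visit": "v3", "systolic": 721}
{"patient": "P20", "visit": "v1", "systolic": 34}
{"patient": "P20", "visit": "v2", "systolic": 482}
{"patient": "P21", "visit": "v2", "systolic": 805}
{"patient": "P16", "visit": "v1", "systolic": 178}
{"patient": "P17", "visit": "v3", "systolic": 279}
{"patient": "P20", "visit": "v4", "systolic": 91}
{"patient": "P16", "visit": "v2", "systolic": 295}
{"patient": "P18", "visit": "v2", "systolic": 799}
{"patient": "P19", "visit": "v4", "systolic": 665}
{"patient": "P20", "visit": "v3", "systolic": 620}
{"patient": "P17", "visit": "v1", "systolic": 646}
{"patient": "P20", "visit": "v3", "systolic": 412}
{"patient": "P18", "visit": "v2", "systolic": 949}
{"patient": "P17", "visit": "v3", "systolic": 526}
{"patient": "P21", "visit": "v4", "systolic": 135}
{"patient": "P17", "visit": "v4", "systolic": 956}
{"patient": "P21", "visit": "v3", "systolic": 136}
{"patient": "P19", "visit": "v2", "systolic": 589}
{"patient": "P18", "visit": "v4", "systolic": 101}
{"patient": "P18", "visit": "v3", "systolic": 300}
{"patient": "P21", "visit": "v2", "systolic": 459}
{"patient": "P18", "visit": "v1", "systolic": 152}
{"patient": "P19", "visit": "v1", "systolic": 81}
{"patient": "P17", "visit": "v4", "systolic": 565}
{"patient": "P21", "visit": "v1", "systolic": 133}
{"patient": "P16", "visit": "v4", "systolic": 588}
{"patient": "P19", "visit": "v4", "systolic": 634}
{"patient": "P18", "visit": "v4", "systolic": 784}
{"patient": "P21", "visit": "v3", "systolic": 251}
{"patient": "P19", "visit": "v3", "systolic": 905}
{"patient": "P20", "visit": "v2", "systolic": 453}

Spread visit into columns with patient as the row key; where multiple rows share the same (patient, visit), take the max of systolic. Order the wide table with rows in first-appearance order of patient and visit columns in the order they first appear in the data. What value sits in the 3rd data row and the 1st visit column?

With rows in first-appearance order of patient, row 3 is patient=P17. visit columns in first-appearance order: v1, v2, v4, v3; column 1 is v1.
Long rows with patient=P17, visit=v1: max(892, 646) = 892.

892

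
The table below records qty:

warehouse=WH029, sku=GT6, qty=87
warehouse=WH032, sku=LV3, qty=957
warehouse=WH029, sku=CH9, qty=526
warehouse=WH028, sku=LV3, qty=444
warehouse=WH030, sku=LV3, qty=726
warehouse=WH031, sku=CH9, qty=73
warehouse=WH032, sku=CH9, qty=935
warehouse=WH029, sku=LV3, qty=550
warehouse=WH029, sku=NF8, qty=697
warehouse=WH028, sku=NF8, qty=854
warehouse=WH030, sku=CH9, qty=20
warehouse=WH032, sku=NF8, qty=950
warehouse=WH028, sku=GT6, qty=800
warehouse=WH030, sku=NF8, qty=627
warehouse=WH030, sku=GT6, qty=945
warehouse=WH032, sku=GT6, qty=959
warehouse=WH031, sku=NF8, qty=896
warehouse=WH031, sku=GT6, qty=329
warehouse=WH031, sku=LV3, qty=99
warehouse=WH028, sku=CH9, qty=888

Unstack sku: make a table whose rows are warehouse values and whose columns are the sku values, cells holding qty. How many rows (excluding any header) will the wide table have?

5 distinct warehouse values → 5 rows.

5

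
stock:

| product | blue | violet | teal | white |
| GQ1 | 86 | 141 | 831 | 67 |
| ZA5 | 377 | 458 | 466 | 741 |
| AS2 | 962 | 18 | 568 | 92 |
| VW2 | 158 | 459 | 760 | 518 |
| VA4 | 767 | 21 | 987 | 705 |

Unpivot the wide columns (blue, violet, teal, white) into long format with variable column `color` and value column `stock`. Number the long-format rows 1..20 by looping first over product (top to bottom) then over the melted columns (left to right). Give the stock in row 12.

20 rows total (5 × 4). Row 12: index ⌊(12-1)/4⌋ = 2 into product → AS2; (12-1) mod 4 = 3 into the melted columns → white.
So row 12 is (AS2, white, 92); stock = 92.

92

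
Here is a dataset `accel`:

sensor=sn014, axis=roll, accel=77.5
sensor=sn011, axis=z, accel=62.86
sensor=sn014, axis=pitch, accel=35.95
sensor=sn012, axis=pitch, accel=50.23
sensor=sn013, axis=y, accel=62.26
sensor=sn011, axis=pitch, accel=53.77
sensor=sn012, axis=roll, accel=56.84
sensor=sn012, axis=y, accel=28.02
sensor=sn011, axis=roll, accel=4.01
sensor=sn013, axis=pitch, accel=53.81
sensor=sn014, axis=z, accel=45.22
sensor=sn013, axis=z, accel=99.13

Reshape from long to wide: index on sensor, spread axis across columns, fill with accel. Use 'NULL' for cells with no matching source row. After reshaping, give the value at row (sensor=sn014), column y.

No long-format row has sensor=sn014 and axis=y, so the cell is NULL.

NULL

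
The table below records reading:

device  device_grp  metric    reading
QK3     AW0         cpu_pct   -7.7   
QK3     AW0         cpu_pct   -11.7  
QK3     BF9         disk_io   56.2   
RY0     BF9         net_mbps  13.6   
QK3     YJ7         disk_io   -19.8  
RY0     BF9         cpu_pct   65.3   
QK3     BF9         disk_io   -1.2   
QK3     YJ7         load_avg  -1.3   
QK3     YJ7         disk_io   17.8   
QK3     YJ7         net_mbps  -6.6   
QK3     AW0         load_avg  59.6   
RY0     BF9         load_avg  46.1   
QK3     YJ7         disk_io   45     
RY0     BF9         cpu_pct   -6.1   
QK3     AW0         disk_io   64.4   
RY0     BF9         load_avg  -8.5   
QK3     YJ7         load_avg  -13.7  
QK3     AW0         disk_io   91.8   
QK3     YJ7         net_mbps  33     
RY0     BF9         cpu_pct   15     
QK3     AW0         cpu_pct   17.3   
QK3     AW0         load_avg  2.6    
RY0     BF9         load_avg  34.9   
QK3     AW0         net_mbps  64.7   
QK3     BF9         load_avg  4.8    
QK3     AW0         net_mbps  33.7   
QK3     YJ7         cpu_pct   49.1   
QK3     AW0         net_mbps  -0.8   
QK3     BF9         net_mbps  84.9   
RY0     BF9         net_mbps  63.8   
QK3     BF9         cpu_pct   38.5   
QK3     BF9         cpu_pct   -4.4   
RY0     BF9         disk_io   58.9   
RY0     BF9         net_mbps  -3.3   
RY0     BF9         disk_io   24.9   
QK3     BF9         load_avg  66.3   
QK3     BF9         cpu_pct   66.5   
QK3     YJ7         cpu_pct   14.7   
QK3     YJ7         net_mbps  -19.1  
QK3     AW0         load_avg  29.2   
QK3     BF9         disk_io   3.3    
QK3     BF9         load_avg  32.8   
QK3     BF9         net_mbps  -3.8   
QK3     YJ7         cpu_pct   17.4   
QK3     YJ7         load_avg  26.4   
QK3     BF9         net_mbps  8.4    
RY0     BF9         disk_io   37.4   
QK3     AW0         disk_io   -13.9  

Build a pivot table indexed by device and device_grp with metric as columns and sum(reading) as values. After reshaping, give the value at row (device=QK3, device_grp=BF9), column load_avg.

103.9

Rows with device=QK3, device_grp=BF9 and metric=load_avg: reading values are 4.8, 66.3, 32.8.
4.8 + 66.3 + 32.8 = 103.9.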